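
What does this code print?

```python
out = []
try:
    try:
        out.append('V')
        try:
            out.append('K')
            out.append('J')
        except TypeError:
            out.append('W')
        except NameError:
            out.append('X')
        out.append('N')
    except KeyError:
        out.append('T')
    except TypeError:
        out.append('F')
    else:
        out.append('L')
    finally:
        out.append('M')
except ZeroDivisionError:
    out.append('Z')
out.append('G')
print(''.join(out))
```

Execution trace: 'V' (try body) → 'K' (inner try body) → 'J' (inner try body, no exception) → 'N' (try body, no exception) → 'L' (else) → 'M' (finally) → 'G' (after the try/except). Output: VKJNLMG

Answer: VKJNLMG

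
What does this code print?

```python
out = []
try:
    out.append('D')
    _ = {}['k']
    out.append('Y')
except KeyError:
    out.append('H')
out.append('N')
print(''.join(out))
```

Execution trace: 'D' (try body) → 'H' (except KeyError) → 'N' (after the try/except). Output: DHN

Answer: DHN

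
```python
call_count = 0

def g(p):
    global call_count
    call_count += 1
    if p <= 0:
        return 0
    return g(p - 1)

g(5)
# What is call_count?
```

Linear recursion stepping by 1: 6 calls from p=5 down to ≤0.

Answer: 6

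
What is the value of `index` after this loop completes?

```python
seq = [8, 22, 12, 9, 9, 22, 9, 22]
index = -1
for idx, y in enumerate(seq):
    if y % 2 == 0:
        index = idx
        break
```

First even number index in [8, 22, 12, 9, 9, 22, 9, 22]
`index` takes the values: -1 → 0

Answer: 0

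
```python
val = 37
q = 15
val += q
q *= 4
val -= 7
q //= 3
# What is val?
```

Trace:
`val = 37` → val = 37
`q = 15` → q = 15
`val += q` → val = 52
`q *= 4` → q = 60
`val -= 7` → val = 45
`q //= 3` → q = 20
So val = 45

Answer: 45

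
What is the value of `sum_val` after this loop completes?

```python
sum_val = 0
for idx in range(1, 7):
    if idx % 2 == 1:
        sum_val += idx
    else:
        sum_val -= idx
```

Add odd, subtract even
`sum_val` takes the values: 0 → 1 → -1 → 2 → -2 → 3 → -3

Answer: -3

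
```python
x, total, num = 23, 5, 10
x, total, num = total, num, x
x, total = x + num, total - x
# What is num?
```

Trace:
`x, total, num = 23, 5, 10` → x = 23; total = 5; num = 10
`x, total, num = total, num, x` → x = 5; total = 10; num = 23
`x, total = x + num, total - x` → x = 28; total = 5
So num = 23

Answer: 23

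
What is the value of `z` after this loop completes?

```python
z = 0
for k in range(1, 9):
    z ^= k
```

XOR of 1 to 8
`z` takes the values: 0 → 1 → 3 → 0 → 4 → 1 → 7 → 0 → 8

Answer: 8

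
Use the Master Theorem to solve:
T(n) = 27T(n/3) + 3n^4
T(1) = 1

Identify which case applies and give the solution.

a=27, b=3, f(n)=3n^4. log_3(27) = 3. Since c=4 > 3 and the regularity condition holds (27(n/3)^4 = (27/3^4)n^4 with 27/3^4 < 1), Case 3 applies: T(n) = Θ(f(n)) = O(n^4).

Answer: O(n^4) - Case 3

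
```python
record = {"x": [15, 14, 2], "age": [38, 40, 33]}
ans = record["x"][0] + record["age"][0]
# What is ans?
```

Trace:
`record = {"x": [15, 14, 2], "age": [38, 40, 33]}` → record = {'x': [15, 14, 2], 'age': [38, 40, 33]}
`ans = record["x"][0] + record["age"][0]` → ans = 53
So ans = 53

Answer: 53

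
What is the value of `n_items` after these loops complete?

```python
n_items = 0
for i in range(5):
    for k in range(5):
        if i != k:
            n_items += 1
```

5² - 5 (exclude diagonal)
`n_items` takes the values: 0 → 1 → 2 → 3 → 4 → 5 → 6 → 7 → 8 → 9 → 10 → 11 → 12 → 13 → 14 → 15 → 16 → 17 → 18 → 19 → 20

Answer: 20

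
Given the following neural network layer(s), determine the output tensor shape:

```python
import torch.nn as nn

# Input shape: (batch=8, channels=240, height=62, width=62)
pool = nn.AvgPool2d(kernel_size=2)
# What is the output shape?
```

Input: (8, 240, 62, 62) -> Output: (8, 240, 31, 31)

Answer: (8, 240, 31, 31)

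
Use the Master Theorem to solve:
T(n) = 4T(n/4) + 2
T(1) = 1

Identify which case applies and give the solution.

a=4, b=4, f(n)=2. log_4(4) = 1. Since c=0 < 1, Case 1 applies: T(n) = Θ(n^log_b(a)) = O(n).

Answer: O(n) - Case 1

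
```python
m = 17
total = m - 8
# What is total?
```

Trace:
`m = 17` → m = 17
`total = m - 8` → total = 9
So total = 9

Answer: 9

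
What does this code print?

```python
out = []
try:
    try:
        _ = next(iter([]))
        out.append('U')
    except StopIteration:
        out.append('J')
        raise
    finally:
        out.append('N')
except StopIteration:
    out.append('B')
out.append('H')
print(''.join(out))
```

Execution trace: 'J' (inner except StopIteration) → 'N' (inner finally) → 'B' (outer except StopIteration) → 'H' (after the try/except). Output: JNBH

Answer: JNBH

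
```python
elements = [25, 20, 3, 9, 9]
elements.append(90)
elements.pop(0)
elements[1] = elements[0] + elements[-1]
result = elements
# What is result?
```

Trace:
`elements = [25, 20, 3, 9, 9]` → elements = [25, 20, 3, 9, 9]
`elements.append(90)` → elements = [25, 20, 3, 9, 9, 90]
`elements.pop(0)` → elements = [20, 3, 9, 9, 90]
`elements[1] = elements[0] + elements[-1]` → elements = [20, 110, 9, 9, 90]
`result = elements` → result = [20, 110, 9, 9, 90]
So result = [20, 110, 9, 9, 90]

Answer: [20, 110, 9, 9, 90]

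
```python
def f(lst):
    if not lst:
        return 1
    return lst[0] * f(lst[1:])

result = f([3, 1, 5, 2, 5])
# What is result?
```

Product over [3, 1, 5, 2, 5] = 3 * 1 * 5 * 2 * 5 = 150

Answer: 150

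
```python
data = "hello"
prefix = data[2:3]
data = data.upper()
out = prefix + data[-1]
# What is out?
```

Trace:
`data = "hello"` → data = 'hello'
`prefix = data[2:3]` → prefix = 'l'
`data = data.upper()` → data = 'HELLO'
`out = prefix + data[-1]` → out = 'lO'
So out = 'lO'

Answer: 'lO'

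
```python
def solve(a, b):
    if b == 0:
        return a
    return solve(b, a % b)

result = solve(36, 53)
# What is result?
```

solve(36, 53) -> solve(53, 36) -> solve(36, 17) -> solve(17, 2) -> solve(2, 1) -> solve(1, 0) -> 1

Answer: 1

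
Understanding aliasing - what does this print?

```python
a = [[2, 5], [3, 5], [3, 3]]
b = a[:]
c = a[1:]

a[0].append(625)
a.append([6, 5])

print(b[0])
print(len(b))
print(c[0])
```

Key concept: slice with nested mutation.
Step by step:
`a = [[2, 5], [3, 5], [3, 3]]` → a = [[2, 5], [3, 5], [3, 3]]
`b = a[:]` → b = [[2, 5], [3, 5], [3, 3]]
`c = a[1:]` → c = [[3, 5], [3, 3]]
`a[0].append(625)` → a = [[2, 5, 625], [3, 5], [3, 3]]; b = [[2, 5, 625], [3, 5], [3, 3]]
`a.append([6, 5])` → a = [[2, 5, 625], [3, 5], [3, 3], [6, 5]]
`print(b[0])` → prints [2, 5, 625]
`print(len(b))` → prints 3
`print(c[0])` → prints [3, 5]

Answer:
[2, 5, 625]
3
[3, 5]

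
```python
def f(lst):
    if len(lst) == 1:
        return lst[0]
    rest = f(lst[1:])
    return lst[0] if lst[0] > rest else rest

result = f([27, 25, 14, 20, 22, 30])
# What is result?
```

Recursive max over [27, 25, 14, 20, 22, 30] = 30

Answer: 30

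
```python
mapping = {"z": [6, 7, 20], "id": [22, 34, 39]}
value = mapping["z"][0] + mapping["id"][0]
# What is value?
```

Trace:
`mapping = {"z": [6, 7, 20], "id": [22, 34, 39]}` → mapping = {'z': [6, 7, 20], 'id': [22, 34, 39]}
`value = mapping["z"][0] + mapping["id"][0]` → value = 28
So value = 28

Answer: 28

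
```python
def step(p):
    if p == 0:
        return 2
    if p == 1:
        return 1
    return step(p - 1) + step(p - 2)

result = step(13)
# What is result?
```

Build up from base cases: step(0)=2, step(1)=1, step(2)=3, step(3)=4, step(4)=7, step(5)=11, step(6)=18, ..., step(13)=521

Answer: 521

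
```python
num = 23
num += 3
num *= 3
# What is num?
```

Trace:
`num = 23` → num = 23
`num += 3` → num = 26
`num *= 3` → num = 78
So num = 78

Answer: 78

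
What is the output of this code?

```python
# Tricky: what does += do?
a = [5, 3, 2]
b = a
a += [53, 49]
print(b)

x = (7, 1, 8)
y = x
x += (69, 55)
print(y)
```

Key concept: += behavior differs for mutable vs immutable.
Step by step:
`a = [5, 3, 2]` → a = [5, 3, 2]
`b = a` → b = [5, 3, 2] (same object as a)
`a += [53, 49]` → a = [5, 3, 2, 53, 49] (same object as b); b = [5, 3, 2, 53, 49] (same object as a)
`print(b)` → prints [5, 3, 2, 53, 49]
`x = (7, 1, 8)` → x = (7, 1, 8)
`y = x` → y = (7, 1, 8)
`x += (69, 55)` → x = (7, 1, 8, 69, 55)
`print(y)` → prints (7, 1, 8)

Answer:
[5, 3, 2, 53, 49]
(7, 1, 8)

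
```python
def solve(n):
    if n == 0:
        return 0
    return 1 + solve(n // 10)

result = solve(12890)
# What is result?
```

Count of digits of 12890: 5

Answer: 5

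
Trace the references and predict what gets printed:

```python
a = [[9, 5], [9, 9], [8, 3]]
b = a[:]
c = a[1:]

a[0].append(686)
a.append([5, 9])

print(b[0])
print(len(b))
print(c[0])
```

Key concept: slice with nested mutation.
Step by step:
`a = [[9, 5], [9, 9], [8, 3]]` → a = [[9, 5], [9, 9], [8, 3]]
`b = a[:]` → b = [[9, 5], [9, 9], [8, 3]]
`c = a[1:]` → c = [[9, 9], [8, 3]]
`a[0].append(686)` → a = [[9, 5, 686], [9, 9], [8, 3]]; b = [[9, 5, 686], [9, 9], [8, 3]]
`a.append([5, 9])` → a = [[9, 5, 686], [9, 9], [8, 3], [5, 9]]
`print(b[0])` → prints [9, 5, 686]
`print(len(b))` → prints 3
`print(c[0])` → prints [9, 9]

Answer:
[9, 5, 686]
3
[9, 9]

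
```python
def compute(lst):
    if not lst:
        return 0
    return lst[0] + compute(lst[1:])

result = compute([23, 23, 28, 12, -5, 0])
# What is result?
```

23 + 23 + 28 + 12 + (-5) + 0 + 0 = 81

Answer: 81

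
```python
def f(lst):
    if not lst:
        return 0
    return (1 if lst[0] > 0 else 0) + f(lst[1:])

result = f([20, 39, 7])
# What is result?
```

Count of positive elements in [20, 39, 7] = 3

Answer: 3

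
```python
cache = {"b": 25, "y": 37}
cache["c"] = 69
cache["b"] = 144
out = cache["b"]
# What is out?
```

Trace:
`cache = {"b": 25, "y": 37}` → cache = {'b': 25, 'y': 37}
`cache["c"] = 69` → cache = {'b': 25, 'y': 37, 'c': 69}
`cache["b"] = 144` → cache = {'b': 144, 'y': 37, 'c': 69}
`out = cache["b"]` → out = 144
So out = 144

Answer: 144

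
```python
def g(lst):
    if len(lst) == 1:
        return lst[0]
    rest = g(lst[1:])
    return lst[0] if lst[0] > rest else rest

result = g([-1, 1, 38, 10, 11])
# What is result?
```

Recursive max over [-1, 1, 38, 10, 11] = 38

Answer: 38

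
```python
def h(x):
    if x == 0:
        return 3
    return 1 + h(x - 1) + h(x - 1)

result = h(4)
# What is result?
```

h(x) = 1 + 2·h(x-1), h(0)=3. Closed form: (3+1)·2^4 - 1 = 63.

Answer: 63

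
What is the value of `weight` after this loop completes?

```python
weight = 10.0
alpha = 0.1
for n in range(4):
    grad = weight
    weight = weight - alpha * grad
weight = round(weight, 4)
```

Gradient descent: w = 10.0 * (1 - 0.1)^4
`weight` takes the values: 10.0 → 9.0 → 8.1 → 7.29 → 6.561

Answer: 6.561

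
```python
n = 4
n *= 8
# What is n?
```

Trace:
`n = 4` → n = 4
`n *= 8` → n = 32
So n = 32

Answer: 32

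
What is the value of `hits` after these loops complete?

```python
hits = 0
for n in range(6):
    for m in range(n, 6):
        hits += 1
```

Upper triangle: 6 + 5 + ... + 1
`hits` takes the values: 0 → 1 → 2 → 3 → 4 → 5 → 6 → 7 → 8 → 9 → 10 → 11 → 12 → 13 → 14 → 15 → 16 → 17 → 18 → 19 → 20 → 21

Answer: 21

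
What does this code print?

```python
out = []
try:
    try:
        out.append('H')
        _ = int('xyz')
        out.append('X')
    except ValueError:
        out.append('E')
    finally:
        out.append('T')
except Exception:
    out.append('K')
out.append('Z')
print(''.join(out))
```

Execution trace: 'H' (inner try body) → 'E' (inner except ValueError) → 'T' (inner finally) → 'Z' (after the try/except). Output: HETZ

Answer: HETZ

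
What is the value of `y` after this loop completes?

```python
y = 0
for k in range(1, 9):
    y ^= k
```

XOR of 1 to 8
`y` takes the values: 0 → 1 → 3 → 0 → 4 → 1 → 7 → 0 → 8

Answer: 8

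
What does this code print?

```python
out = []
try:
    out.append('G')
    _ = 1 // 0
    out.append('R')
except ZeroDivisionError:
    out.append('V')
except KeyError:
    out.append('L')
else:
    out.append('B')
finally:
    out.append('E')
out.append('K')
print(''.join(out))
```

Execution trace: 'G' (try body) → 'V' (except ZeroDivisionError) → 'E' (finally) → 'K' (after the try/except). Output: GVEK

Answer: GVEK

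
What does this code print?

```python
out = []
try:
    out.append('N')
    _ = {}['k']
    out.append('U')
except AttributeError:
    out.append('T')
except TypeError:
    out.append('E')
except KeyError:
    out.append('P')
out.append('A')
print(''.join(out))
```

Execution trace: 'N' (try body) → 'P' (except KeyError) → 'A' (after the try/except). Output: NPA

Answer: NPA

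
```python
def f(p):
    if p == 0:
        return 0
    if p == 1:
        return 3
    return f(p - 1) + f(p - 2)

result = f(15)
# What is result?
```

Build up from base cases: f(0)=0, f(1)=3, f(2)=3, f(3)=6, f(4)=9, f(5)=15, f(6)=24, ..., f(15)=1830

Answer: 1830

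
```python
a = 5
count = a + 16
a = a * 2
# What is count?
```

Trace:
`a = 5` → a = 5
`count = a + 16` → count = 21
`a = a * 2` → a = 10
So count = 21

Answer: 21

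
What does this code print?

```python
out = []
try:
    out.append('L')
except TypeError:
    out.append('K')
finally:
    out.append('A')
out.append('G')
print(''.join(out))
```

Execution trace: 'L' (try body, no exception) → 'A' (finally) → 'G' (after the try/except). Output: LAG

Answer: LAG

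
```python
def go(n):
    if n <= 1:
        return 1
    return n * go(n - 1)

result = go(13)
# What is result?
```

go(13) = 13 * 12 * 11 * 10 * 9 * 8 * 7 * 6 * 5 * 4 * 3 * 2 * 1 = 6227020800

Answer: 6227020800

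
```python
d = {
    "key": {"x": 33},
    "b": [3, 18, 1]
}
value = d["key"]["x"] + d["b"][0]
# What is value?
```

Trace:
`d = { ...` → d = {'key': {'x': 33}, 'b': [3, 18, 1]}
`value = d["key"]["x"] + d["b"][0]` → value = 36
So value = 36

Answer: 36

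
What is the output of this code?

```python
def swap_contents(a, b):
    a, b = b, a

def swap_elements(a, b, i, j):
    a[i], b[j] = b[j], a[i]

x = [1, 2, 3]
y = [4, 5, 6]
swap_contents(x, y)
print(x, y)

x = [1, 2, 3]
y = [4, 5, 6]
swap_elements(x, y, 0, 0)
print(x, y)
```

Key concept: parameter rebinding vs mutation.
Step by step:
`x = [1, 2, 3]` → x = [1, 2, 3]
`y = [4, 5, 6]` → y = [4, 5, 6]
`swap_contents(x, y)` → no visible change to tracked variables
`print(x, y)` → prints [1, 2, 3] [4, 5, 6]
`x = [1, 2, 3]` → x = [1, 2, 3]
`y = [4, 5, 6]` → y = [4, 5, 6]
`swap_elements(x, y, 0, 0)` → x = [4, 2, 3]; y = [1, 5, 6]
`print(x, y)` → prints [4, 2, 3] [1, 5, 6]

Answer:
[1, 2, 3] [4, 5, 6]
[4, 2, 3] [1, 5, 6]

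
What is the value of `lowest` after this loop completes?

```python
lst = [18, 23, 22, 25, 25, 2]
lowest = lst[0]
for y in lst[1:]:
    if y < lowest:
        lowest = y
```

Minimum of [18, 23, 22, 25, 25, 2]
`lowest` takes the values: 18 → 2

Answer: 2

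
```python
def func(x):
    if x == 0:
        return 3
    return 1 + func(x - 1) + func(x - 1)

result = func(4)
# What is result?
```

func(x) = 1 + 2·func(x-1), func(0)=3. Closed form: (3+1)·2^4 - 1 = 63.

Answer: 63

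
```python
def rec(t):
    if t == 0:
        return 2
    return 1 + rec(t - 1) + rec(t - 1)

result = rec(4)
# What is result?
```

rec(t) = 1 + 2·rec(t-1), rec(0)=2. Closed form: (2+1)·2^4 - 1 = 47.

Answer: 47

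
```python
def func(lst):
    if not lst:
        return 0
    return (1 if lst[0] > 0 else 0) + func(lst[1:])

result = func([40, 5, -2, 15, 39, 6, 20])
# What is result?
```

Count of positive elements in [40, 5, -2, 15, 39, 6, 20] = 6

Answer: 6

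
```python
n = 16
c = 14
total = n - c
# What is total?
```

Trace:
`n = 16` → n = 16
`c = 14` → c = 14
`total = n - c` → total = 2
So total = 2

Answer: 2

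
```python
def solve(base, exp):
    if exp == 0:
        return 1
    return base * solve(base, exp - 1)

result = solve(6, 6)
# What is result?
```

solve(6, 6) = 6 * 6 * 6 * 6 * 6 * 6 = 46656

Answer: 46656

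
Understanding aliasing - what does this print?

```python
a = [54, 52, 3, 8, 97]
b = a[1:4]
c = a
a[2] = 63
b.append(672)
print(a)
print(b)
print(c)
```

Key concept: slice vs alias.
Step by step:
`a = [54, 52, 3, 8, 97]` → a = [54, 52, 3, 8, 97]
`b = a[1:4]` → b = [52, 3, 8]
`c = a` → c = [54, 52, 3, 8, 97] (same object as a)
`a[2] = 63` → a = [54, 52, 63, 8, 97] (same object as c); c = [54, 52, 63, 8, 97] (same object as a)
`b.append(672)` → b = [52, 3, 8, 672]
`print(a)` → prints [54, 52, 63, 8, 97]
`print(b)` → prints [52, 3, 8, 672]
`print(c)` → prints [54, 52, 63, 8, 97]

Answer:
[54, 52, 63, 8, 97]
[52, 3, 8, 672]
[54, 52, 63, 8, 97]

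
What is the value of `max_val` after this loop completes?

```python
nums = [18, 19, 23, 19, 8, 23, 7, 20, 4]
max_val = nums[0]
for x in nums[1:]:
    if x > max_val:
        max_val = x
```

Maximum of [18, 19, 23, 19, 8, 23, 7, 20, 4]
`max_val` takes the values: 18 → 19 → 23

Answer: 23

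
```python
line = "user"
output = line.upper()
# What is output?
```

Trace:
`line = "user"` → line = 'user'
`output = line.upper()` → output = 'USER'
So output = 'USER'

Answer: 'USER'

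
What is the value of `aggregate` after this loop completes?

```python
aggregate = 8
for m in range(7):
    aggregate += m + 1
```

Start at 8, add 1 to 7 = 36
`aggregate` takes the values: 8 → 9 → 11 → 14 → 18 → 23 → 29 → 36

Answer: 36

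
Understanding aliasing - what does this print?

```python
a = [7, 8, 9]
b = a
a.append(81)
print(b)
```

Key concept: basic list aliasing.
Step by step:
`a = [7, 8, 9]` → a = [7, 8, 9]
`b = a` → b = [7, 8, 9] (same object as a)
`a.append(81)` → a = [7, 8, 9, 81] (same object as b); b = [7, 8, 9, 81] (same object as a)
`print(b)` → prints [7, 8, 9, 81]

Answer: [7, 8, 9, 81]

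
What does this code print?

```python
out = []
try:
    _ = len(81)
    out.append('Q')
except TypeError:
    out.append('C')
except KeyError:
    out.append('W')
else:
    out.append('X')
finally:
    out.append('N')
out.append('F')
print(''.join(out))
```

Execution trace: 'C' (except TypeError) → 'N' (finally) → 'F' (after the try/except). Output: CNF

Answer: CNF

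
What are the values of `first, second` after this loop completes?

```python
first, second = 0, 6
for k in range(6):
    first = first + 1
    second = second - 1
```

first goes 0→6, second goes 6→0
`first, second` takes the values: (0, 6) → (1, 6) → (1, 5) → (2, 5) → (2, 4) → (3, 4) → (3, 3) → (4, 3) → (4, 2) → (5, 2) → (5, 1) → (6, 1) → (6, 0)

Answer: 6, 0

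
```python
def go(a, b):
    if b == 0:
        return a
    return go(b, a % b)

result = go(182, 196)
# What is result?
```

go(182, 196) -> go(196, 182) -> go(182, 14) -> go(14, 0) -> 14

Answer: 14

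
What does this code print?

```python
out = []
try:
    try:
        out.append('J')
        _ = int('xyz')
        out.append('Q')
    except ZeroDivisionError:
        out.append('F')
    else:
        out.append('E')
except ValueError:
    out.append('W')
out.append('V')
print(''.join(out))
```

Execution trace: 'J' (try body) → 'W' (outer except ValueError) → 'V' (after the try/except). Output: JWV

Answer: JWV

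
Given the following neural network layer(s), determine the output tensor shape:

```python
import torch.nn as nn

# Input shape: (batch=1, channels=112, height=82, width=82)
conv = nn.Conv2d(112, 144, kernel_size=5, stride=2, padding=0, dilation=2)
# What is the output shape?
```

Input: (1, 112, 82, 82) -> Output: (1, 144, 37, 37)

Answer: (1, 144, 37, 37)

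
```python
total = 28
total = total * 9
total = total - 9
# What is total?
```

Trace:
`total = 28` → total = 28
`total = total * 9` → total = 252
`total = total - 9` → total = 243
So total = 243

Answer: 243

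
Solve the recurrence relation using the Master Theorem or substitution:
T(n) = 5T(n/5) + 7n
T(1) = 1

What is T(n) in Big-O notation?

By Master Theorem: a=5, b=5, f(n)=7n. Since log_5(5) = 1 and f(n) = Θ(n^1), Case 2 applies. T(n) = O(n log n).

Answer: O(n log n)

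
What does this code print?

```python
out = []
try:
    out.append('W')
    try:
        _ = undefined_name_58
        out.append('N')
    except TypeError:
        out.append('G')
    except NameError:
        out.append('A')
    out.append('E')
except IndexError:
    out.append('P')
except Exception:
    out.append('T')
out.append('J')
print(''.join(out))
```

Execution trace: 'W' (try body) → 'A' (inner except NameError) → 'E' (try body, no exception) → 'J' (after the try/except). Output: WAEJ

Answer: WAEJ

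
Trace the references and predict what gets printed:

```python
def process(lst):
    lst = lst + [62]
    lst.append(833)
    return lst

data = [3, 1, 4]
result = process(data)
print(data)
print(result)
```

Key concept: rebinding parameter vs mutation.
Step by step:
`data = [3, 1, 4]` → data = [3, 1, 4]
`result = process(data)` → result = [3, 1, 4, 62, 833]
`print(data)` → prints [3, 1, 4]
`print(result)` → prints [3, 1, 4, 62, 833]

Answer:
[3, 1, 4]
[3, 1, 4, 62, 833]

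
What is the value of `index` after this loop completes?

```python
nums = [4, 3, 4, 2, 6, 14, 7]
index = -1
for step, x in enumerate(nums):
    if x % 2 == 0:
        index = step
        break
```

First even number index in [4, 3, 4, 2, 6, 14, 7]
`index` takes the values: -1 → 0

Answer: 0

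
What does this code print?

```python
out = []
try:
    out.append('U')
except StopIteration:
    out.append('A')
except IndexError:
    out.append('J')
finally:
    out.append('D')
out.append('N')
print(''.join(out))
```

Execution trace: 'U' (try body, no exception) → 'D' (finally) → 'N' (after the try/except). Output: UDN

Answer: UDN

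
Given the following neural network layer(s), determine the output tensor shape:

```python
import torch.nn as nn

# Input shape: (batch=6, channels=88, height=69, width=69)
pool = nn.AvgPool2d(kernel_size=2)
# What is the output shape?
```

Input: (6, 88, 69, 69) -> Output: (6, 88, 34, 34)

Answer: (6, 88, 34, 34)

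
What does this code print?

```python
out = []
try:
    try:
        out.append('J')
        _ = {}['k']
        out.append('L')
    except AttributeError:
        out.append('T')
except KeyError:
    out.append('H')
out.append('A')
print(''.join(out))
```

Execution trace: 'J' (try body) → 'H' (outer except KeyError) → 'A' (after the try/except). Output: JHA

Answer: JHA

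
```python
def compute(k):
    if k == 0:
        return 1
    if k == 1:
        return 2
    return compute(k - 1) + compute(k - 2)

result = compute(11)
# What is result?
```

Build up from base cases: compute(0)=1, compute(1)=2, compute(2)=3, compute(3)=5, compute(4)=8, compute(5)=13, compute(6)=21, ..., compute(11)=233

Answer: 233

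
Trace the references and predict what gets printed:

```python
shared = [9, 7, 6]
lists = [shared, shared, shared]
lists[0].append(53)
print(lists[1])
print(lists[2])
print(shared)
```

Key concept: list of same reference.
Step by step:
`shared = [9, 7, 6]` → shared = [9, 7, 6]
`lists = [shared, shared, shared]` → lists = [[9, 7, 6], [9, 7, 6], [9, 7, 6]]
`lists[0].append(53)` → shared = [9, 7, 6, 53]; lists = [[9, 7, 6, 53], [9, 7, 6, 53], [9, 7, 6, 53]]
`print(lists[1])` → prints [9, 7, 6, 53]
`print(lists[2])` → prints [9, 7, 6, 53]
`print(shared)` → prints [9, 7, 6, 53]

Answer:
[9, 7, 6, 53]
[9, 7, 6, 53]
[9, 7, 6, 53]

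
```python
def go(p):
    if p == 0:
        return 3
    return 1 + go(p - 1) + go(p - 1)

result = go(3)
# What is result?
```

go(p) = 1 + 2·go(p-1), go(0)=3. Closed form: (3+1)·2^3 - 1 = 31.

Answer: 31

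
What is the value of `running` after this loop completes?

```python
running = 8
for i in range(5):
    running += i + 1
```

Start at 8, add 1 to 5 = 23
`running` takes the values: 8 → 9 → 11 → 14 → 18 → 23

Answer: 23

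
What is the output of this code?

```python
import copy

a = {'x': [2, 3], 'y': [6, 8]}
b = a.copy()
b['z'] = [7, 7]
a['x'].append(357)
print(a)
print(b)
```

Key concept: shallow copy of dict with mutable values.
Step by step:
`a = {'x': [2, 3], 'y': [6, 8]}` → a = {'x': [2, 3], 'y': [6, 8]}
`b = a.copy()` → b = {'x': [2, 3], 'y': [6, 8]}
`b['z'] = [7, 7]` → b = {'x': [2, 3], 'y': [6, 8], 'z': [7, 7]}
`a['x'].append(357)` → a = {'x': [2, 3, 357], 'y': [6, 8]}; b = {'x': [2, 3, 357], 'y': [6, 8], 'z': [7, 7]}
`print(a)` → prints {'x': [2, 3, 357], 'y': [6, 8]}
`print(b)` → prints {'x': [2, 3, 357], 'y': [6, 8], 'z': [7, 7]}

Answer:
{'x': [2, 3, 357], 'y': [6, 8]}
{'x': [2, 3, 357], 'y': [6, 8], 'z': [7, 7]}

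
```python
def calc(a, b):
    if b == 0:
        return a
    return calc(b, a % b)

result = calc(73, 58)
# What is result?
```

calc(73, 58) -> calc(58, 15) -> calc(15, 13) -> calc(13, 2) -> calc(2, 1) -> calc(1, 0) -> 1

Answer: 1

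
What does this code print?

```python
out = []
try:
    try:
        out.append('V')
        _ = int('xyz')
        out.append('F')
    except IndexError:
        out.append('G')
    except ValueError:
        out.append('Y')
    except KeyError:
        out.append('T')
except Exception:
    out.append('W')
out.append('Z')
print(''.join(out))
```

Execution trace: 'V' (inner try body) → 'Y' (inner except ValueError) → 'Z' (after the try/except). Output: VYZ

Answer: VYZ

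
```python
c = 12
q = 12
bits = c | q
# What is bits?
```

Trace:
`c = 12` → c = 12
`q = 12` → q = 12
`bits = c | q` → bits = 12
So bits = 12

Answer: 12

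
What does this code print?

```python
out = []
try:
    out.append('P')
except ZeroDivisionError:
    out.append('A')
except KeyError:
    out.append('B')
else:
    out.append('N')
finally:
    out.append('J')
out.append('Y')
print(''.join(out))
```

Execution trace: 'P' (try body, no exception) → 'N' (else) → 'J' (finally) → 'Y' (after the try/except). Output: PNJY

Answer: PNJY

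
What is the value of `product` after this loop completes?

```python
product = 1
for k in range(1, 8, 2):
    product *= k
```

Product of 1, 3, 5, ... up to 7
`product` takes the values: 1 → 3 → 15 → 105

Answer: 105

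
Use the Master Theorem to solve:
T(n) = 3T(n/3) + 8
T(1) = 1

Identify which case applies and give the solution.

a=3, b=3, f(n)=8. log_3(3) = 1. Since c=0 < 1, Case 1 applies: T(n) = Θ(n^log_b(a)) = O(n).

Answer: O(n) - Case 1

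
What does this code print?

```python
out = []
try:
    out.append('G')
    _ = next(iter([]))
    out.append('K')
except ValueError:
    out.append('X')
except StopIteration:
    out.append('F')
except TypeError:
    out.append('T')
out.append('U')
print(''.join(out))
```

Execution trace: 'G' (try body) → 'F' (except StopIteration) → 'U' (after the try/except). Output: GFU

Answer: GFU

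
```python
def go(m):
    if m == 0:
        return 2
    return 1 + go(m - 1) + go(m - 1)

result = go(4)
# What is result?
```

go(m) = 1 + 2·go(m-1), go(0)=2. Closed form: (2+1)·2^4 - 1 = 47.

Answer: 47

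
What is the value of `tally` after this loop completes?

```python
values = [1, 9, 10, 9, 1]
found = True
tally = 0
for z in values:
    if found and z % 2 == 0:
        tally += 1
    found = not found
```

Count even values at even positions
`tally` takes the values: 0 → 1

Answer: 1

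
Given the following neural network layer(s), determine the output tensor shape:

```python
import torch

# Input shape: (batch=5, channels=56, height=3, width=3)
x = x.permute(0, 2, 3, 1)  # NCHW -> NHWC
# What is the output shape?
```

Input: (5, 56, 3, 3) -> Output: (5, 3, 3, 56)

Answer: (5, 3, 3, 56)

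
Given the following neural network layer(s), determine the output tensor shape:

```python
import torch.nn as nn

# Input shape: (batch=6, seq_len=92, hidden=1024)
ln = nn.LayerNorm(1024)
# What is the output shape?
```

Input: (6, 92, 1024) -> Output: (6, 92, 1024)

Answer: (6, 92, 1024)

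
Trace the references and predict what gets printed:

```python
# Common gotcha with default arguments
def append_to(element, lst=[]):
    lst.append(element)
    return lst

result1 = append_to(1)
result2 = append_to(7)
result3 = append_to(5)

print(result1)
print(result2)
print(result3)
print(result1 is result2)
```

Key concept: mutable default argument gotcha.
Step by step:
`result1 = append_to(1)` → result1 = [1]
`result2 = append_to(7)` → result1 = [1, 7] (same object as result2); result2 = [1, 7] (same object as result1)
`result3 = append_to(5)` → result1 = [1, 7, 5] (same object as result2, result3); result2 = [1, 7, 5] (same object as result1, result3); result3 = [1, 7, 5] (same object as result1, result2)
`print(result1)` → prints [1, 7, 5]
`print(result2)` → prints [1, 7, 5]
`print(result3)` → prints [1, 7, 5]
`print(result1 is result2)` → prints True

Answer:
[1, 7, 5]
[1, 7, 5]
[1, 7, 5]
True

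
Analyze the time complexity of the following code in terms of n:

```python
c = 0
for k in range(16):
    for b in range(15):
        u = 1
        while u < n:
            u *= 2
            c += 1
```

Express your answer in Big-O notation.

Each loop level contributes: 1 × 1 × log n. Multiplying the contributions gives O(log n).

Answer: O(log n)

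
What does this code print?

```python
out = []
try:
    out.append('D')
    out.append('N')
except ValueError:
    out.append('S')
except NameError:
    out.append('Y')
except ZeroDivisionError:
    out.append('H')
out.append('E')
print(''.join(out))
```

Execution trace: 'D' (try body) → 'N' (try body, no exception) → 'E' (after the try/except). Output: DNE

Answer: DNE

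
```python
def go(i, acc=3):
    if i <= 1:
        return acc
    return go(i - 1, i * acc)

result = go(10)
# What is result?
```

Accumulator trace (n, acc): (10, 3) -> (9, 30) -> (8, 270) -> (7, 2160) -> (6, 15120) -> (5, 90720) -> (4, 453600) -> (3, 1814400) -> (2, 5443200) -> (1, 10886400) -> return 10886400

Answer: 10886400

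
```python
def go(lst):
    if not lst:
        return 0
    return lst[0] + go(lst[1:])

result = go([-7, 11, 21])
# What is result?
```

(-7) + 11 + 21 + 0 = 25

Answer: 25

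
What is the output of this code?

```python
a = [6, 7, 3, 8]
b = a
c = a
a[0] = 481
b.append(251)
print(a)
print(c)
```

Key concept: multiple aliases.
Step by step:
`a = [6, 7, 3, 8]` → a = [6, 7, 3, 8]
`b = a` → b = [6, 7, 3, 8] (same object as a)
`c = a` → c = [6, 7, 3, 8] (same object as a, b)
`a[0] = 481` → a = [481, 7, 3, 8] (same object as b, c); b = [481, 7, 3, 8] (same object as a, c); c = [481, 7, 3, 8] (same object as a, b)
`b.append(251)` → a = [481, 7, 3, 8, 251] (same object as b, c); b = [481, 7, 3, 8, 251] (same object as a, c); c = [481, 7, 3, 8, 251] (same object as a, b)
`print(a)` → prints [481, 7, 3, 8, 251]
`print(c)` → prints [481, 7, 3, 8, 251]

Answer:
[481, 7, 3, 8, 251]
[481, 7, 3, 8, 251]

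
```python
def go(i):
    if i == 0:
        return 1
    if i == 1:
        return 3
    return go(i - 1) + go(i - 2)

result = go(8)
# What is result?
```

Build up from base cases: go(0)=1, go(1)=3, go(2)=4, go(3)=7, go(4)=11, go(5)=18, go(6)=29, ..., go(8)=76

Answer: 76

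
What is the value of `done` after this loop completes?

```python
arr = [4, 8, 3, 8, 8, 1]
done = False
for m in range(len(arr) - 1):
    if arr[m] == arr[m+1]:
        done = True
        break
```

Check consecutive duplicates in [4, 8, 3, 8, 8, 1]
`done` takes the values: False → True

Answer: True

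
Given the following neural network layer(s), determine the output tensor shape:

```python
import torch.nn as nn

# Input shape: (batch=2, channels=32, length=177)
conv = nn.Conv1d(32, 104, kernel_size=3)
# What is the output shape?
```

Input: (2, 32, 177) -> Output: (2, 104, 175)

Answer: (2, 104, 175)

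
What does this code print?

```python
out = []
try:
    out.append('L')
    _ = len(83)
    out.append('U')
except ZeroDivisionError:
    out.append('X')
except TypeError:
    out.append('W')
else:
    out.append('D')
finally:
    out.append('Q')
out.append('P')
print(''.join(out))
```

Execution trace: 'L' (try body) → 'W' (except TypeError) → 'Q' (finally) → 'P' (after the try/except). Output: LWQP

Answer: LWQP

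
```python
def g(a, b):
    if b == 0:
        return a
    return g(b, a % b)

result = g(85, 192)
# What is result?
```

g(85, 192) -> g(192, 85) -> g(85, 22) -> g(22, 19) -> g(19, 3) -> g(3, 1) -> g(1, 0) -> 1

Answer: 1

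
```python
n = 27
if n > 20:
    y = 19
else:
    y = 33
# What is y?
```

Trace:
`n = 27` → n = 27
`if n > 20: ...` → n > 20 is True → y = 19
So y = 19

Answer: 19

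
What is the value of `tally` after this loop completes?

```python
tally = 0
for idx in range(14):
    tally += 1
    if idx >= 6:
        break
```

Loop breaks when idx reaches 6, tally is 7
`tally` takes the values: 0 → 1 → 2 → 3 → 4 → 5 → 6 → 7

Answer: 7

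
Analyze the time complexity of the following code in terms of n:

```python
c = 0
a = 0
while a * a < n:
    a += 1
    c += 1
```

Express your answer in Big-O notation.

Each loop level contributes: √n. Multiplying the contributions gives O(√n).

Answer: O(√n)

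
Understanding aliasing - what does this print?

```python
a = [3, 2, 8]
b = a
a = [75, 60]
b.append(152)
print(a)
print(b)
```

Key concept: rebinding vs mutation: a is rebound to a new list, b still points at the original.
Step by step:
`a = [3, 2, 8]` → a = [3, 2, 8]
`b = a` → b = [3, 2, 8] (same object as a)
`a = [75, 60]` → a = [75, 60]
`b.append(152)` → b = [3, 2, 8, 152]
`print(a)` → prints [75, 60]
`print(b)` → prints [3, 2, 8, 152]

Answer:
[75, 60]
[3, 2, 8, 152]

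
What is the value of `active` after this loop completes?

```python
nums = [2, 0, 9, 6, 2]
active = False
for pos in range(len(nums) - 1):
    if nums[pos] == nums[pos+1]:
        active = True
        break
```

Check consecutive duplicates in [2, 0, 9, 6, 2]
`active` takes the values: False

Answer: False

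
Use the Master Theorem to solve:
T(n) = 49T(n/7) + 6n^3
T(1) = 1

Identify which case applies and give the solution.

a=49, b=7, f(n)=6n^3. log_7(49) = 2. Since c=3 > 2 and the regularity condition holds (49(n/7)^3 = (49/7^3)n^3 with 49/7^3 < 1), Case 3 applies: T(n) = Θ(f(n)) = O(n^3).

Answer: O(n^3) - Case 3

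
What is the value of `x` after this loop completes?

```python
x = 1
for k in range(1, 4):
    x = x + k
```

Start at 1, add 1 through 3
`x` takes the values: 1 → 2 → 4 → 7

Answer: 7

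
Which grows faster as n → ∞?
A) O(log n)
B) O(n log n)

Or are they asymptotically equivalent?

O(log n) vs O(n log n): Higher order terms dominate.

Answer: B) O(n log n) grows faster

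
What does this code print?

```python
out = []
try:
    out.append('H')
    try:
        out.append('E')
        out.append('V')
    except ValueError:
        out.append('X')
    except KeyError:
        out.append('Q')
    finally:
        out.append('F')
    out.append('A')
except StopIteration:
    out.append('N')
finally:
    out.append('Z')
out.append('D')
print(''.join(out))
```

Execution trace: 'H' (try body) → 'E' (inner try body) → 'V' (inner try body, no exception) → 'F' (inner finally) → 'A' (try body, no exception) → 'Z' (finally) → 'D' (after the try/except). Output: HEVFAZD

Answer: HEVFAZD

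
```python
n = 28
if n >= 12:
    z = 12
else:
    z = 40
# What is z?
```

Trace:
`n = 28` → n = 28
`if n >= 12: ...` → n >= 12 is True → z = 12
So z = 12

Answer: 12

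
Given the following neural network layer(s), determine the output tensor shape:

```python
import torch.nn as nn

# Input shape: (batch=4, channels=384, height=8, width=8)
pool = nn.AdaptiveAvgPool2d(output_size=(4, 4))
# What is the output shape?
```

Input: (4, 384, 8, 8) -> Output: (4, 384, 4, 4)

Answer: (4, 384, 4, 4)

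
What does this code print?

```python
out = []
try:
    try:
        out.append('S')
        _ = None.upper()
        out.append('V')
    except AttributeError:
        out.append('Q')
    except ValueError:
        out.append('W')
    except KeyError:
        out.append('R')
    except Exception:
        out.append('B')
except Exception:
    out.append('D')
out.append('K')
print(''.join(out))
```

Execution trace: 'S' (inner try body) → 'Q' (inner except AttributeError) → 'K' (after the try/except). Output: SQK

Answer: SQK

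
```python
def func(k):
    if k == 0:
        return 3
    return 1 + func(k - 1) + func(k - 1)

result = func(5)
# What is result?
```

func(k) = 1 + 2·func(k-1), func(0)=3. Closed form: (3+1)·2^5 - 1 = 127.

Answer: 127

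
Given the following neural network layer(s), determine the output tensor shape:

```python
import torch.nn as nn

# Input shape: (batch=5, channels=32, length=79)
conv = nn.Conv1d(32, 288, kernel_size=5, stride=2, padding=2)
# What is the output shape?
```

Input: (5, 32, 79) -> Output: (5, 288, 40)

Answer: (5, 288, 40)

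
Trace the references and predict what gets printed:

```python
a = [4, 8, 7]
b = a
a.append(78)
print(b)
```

Key concept: basic list aliasing.
Step by step:
`a = [4, 8, 7]` → a = [4, 8, 7]
`b = a` → b = [4, 8, 7] (same object as a)
`a.append(78)` → a = [4, 8, 7, 78] (same object as b); b = [4, 8, 7, 78] (same object as a)
`print(b)` → prints [4, 8, 7, 78]

Answer: [4, 8, 7, 78]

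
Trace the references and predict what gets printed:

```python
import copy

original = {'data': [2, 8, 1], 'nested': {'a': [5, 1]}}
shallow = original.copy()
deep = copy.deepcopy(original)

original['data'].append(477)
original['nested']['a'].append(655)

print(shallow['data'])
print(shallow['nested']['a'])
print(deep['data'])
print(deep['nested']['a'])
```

Key concept: comparing shallow vs deep copy.
Step by step:
`original = {'data': [2, 8, 1], 'nested': {'a': [5, 1]}}` → original = {'data': [2, 8, 1], 'nested': {'a': [5, 1]}}
`shallow = original.copy()` → shallow = {'data': [2, 8, 1], 'nested': {'a': [5, 1]}}
`deep = copy.deepcopy(original)` → deep = {'data': [2, 8, 1], 'nested': {'a': [5, 1]}}
`original['data'].append(477)` → original = {'data': [2, 8, 1, 477], 'nested': {'a': [5, 1]}}; shallow = {'data': [2, 8, 1, 477], 'nested': {'a': [5, 1]}}
`original['nested']['a'].append(655)` → original = {'data': [2, 8, 1, 477], 'nested': {'a': [5, 1, 655]}}; shallow = {'data': [2, 8, 1, 477], 'nested': {'a': [5, 1, 655]}}
`print(shallow['data'])` → prints [2, 8, 1, 477]
`print(shallow['nested']['a'])` → prints [5, 1, 655]
`print(deep['data'])` → prints [2, 8, 1]
`print(deep['nested']['a'])` → prints [5, 1]

Answer:
[2, 8, 1, 477]
[5, 1, 655]
[2, 8, 1]
[5, 1]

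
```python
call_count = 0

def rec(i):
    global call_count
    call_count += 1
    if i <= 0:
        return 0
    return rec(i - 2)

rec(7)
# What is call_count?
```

Linear recursion stepping by 2: 5 calls from i=7 down to ≤0.

Answer: 5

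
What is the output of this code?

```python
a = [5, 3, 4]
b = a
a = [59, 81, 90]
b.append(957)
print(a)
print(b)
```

Key concept: rebinding vs mutation: a is rebound to a new list, b still points at the original.
Step by step:
`a = [5, 3, 4]` → a = [5, 3, 4]
`b = a` → b = [5, 3, 4] (same object as a)
`a = [59, 81, 90]` → a = [59, 81, 90]
`b.append(957)` → b = [5, 3, 4, 957]
`print(a)` → prints [59, 81, 90]
`print(b)` → prints [5, 3, 4, 957]

Answer:
[59, 81, 90]
[5, 3, 4, 957]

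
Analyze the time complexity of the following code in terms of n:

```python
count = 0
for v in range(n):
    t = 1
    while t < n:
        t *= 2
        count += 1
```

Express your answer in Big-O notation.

Each loop level contributes: n × log n. Multiplying the contributions gives O(n log n).

Answer: O(n log n)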